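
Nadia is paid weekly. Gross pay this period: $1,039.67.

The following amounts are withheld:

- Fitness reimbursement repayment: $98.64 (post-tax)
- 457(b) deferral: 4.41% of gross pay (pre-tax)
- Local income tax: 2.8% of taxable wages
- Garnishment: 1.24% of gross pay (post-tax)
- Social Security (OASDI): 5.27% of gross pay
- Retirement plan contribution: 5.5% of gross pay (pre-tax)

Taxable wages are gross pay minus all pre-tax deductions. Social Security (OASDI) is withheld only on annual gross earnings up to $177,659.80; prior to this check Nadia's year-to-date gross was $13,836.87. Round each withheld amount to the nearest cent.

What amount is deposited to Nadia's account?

$744.09

Retirement plan contribution: $1,039.67 × 0.055 = $57.18
457(b) deferral: $1,039.67 × 0.0441 = $45.85
Pre-tax total = $57.18 + $45.85 = $103.03
Taxable wages = $1,039.67 − $103.03 = $936.64
Local income tax: $936.64 × 0.028 = $26.23
Social Security (OASDI): cap not yet reached, full $1,039.67 is subject → $1,039.67 × 0.0527 = $54.79
Fitness reimbursement repayment: $98.64
Garnishment: $1,039.67 × 0.0124 = $12.89
Total deductions = $57.18 + $45.85 + $26.23 + $54.79 + $98.64 + $12.89 = $295.58
Net pay = $1,039.67 − $295.58 = $744.09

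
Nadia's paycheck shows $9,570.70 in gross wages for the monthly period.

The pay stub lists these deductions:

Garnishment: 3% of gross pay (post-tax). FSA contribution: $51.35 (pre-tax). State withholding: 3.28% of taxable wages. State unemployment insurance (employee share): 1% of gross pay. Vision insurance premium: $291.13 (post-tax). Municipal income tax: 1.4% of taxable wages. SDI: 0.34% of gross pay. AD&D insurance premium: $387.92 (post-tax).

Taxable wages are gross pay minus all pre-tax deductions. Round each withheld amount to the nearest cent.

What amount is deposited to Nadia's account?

$7,979.43

FSA contribution: $51.35
Taxable wages = $9,570.70 − $51.35 = $9,519.35
Municipal income tax: $9,519.35 × 0.014 = $133.27
State withholding: $9,519.35 × 0.0328 = $312.23
State unemployment insurance (employee share): $9,570.70 × 0.01 = $95.71
SDI: $9,570.70 × 0.0034 = $32.54
Garnishment: $9,570.70 × 0.03 = $287.12
AD&D insurance premium: $387.92
Vision insurance premium: $291.13
Total deductions = $51.35 + $133.27 + $312.23 + $95.71 + $32.54 + $287.12 + $387.92 + $291.13 = $1,591.27
Net pay = $9,570.70 − $1,591.27 = $7,979.43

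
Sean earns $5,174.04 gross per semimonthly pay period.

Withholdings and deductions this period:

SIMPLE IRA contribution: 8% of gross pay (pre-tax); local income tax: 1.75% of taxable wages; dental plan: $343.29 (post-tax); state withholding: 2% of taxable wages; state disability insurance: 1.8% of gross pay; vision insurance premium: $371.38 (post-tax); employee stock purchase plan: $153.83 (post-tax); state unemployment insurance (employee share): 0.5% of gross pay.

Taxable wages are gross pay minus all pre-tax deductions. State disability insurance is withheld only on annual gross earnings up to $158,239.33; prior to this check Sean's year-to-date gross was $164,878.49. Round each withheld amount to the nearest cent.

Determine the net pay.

$3,687.25

SIMPLE IRA contribution: $5,174.04 × 0.08 = $413.92
Taxable wages = $5,174.04 − $413.92 = $4,760.12
State withholding: $4,760.12 × 0.02 = $95.20
Local income tax: $4,760.12 × 0.0175 = $83.30
State unemployment insurance (employee share): $5,174.04 × 0.005 = $25.87
State disability insurance: annual cap $158,239.33 already reached (YTD $164,878.49), so $0.00
Vision insurance premium: $371.38
Dental plan: $343.29
Employee stock purchase plan: $153.83
Total deductions = $413.92 + $95.20 + $83.30 + $25.87 + $0.00 + $371.38 + $343.29 + $153.83 = $1,486.79
Net pay = $5,174.04 − $1,486.79 = $3,687.25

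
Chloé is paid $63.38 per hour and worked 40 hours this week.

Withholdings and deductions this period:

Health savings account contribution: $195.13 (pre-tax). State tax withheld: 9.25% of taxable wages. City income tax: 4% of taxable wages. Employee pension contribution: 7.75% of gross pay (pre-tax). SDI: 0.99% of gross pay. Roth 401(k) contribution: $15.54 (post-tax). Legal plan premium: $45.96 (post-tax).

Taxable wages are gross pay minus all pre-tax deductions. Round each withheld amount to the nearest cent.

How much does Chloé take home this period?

$1,772.97

Gross pay: 40 × $63.38 = $2,535.20
Employee pension contribution: $2,535.20 × 0.0775 = $196.48
Health savings account contribution: $195.13
Pre-tax total = $196.48 + $195.13 = $391.61
Taxable wages = $2,535.20 − $391.61 = $2,143.59
City income tax: $2,143.59 × 0.04 = $85.74
State tax withheld: $2,143.59 × 0.0925 = $198.28
SDI: $2,535.20 × 0.0099 = $25.10
Legal plan premium: $45.96
Roth 401(k) contribution: $15.54
Total deductions = $196.48 + $195.13 + $85.74 + $198.28 + $25.10 + $45.96 + $15.54 = $762.23
Net pay = $2,535.20 − $762.23 = $1,772.97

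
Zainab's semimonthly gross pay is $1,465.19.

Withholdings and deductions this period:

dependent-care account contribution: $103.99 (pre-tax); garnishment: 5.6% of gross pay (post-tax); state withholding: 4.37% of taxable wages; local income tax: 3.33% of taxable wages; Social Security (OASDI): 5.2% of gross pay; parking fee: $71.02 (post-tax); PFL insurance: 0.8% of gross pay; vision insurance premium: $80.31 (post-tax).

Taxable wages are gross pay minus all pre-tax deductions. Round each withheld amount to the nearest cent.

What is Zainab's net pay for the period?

Dependent-care account contribution: $103.99
Taxable wages = $1,465.19 − $103.99 = $1,361.20
Local income tax: $1,361.20 × 0.0333 = $45.33
State withholding: $1,361.20 × 0.0437 = $59.48
Social Security (OASDI): $1,465.19 × 0.052 = $76.19
PFL insurance: $1,465.19 × 0.008 = $11.72
Vision insurance premium: $80.31
Garnishment: $1,465.19 × 0.056 = $82.05
Parking fee: $71.02
Total deductions = $103.99 + $45.33 + $59.48 + $76.19 + $11.72 + $80.31 + $82.05 + $71.02 = $530.09
Net pay = $1,465.19 − $530.09 = $935.10

$935.10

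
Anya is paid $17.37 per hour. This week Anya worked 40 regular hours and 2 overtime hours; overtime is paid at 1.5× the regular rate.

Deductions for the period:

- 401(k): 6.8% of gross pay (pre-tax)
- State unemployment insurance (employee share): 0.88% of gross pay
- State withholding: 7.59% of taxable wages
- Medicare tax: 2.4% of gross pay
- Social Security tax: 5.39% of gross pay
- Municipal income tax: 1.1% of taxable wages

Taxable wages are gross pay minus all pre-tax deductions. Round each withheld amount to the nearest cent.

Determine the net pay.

$570.86

Regular pay: 40 × $17.37 = $694.80
Overtime pay: 2 × $17.37 × 1.5 = $52.11
Gross pay = $694.80 + $52.11 = $746.91
401(k): $746.91 × 0.068 = $50.79
Taxable wages = $746.91 − $50.79 = $696.12
Municipal income tax: $696.12 × 0.011 = $7.66
State withholding: $696.12 × 0.0759 = $52.84
Social Security tax: $746.91 × 0.0539 = $40.26
State unemployment insurance (employee share): $746.91 × 0.0088 = $6.57
Medicare tax: $746.91 × 0.024 = $17.93
Total deductions = $50.79 + $7.66 + $52.84 + $40.26 + $6.57 + $17.93 = $176.05
Net pay = $746.91 − $176.05 = $570.86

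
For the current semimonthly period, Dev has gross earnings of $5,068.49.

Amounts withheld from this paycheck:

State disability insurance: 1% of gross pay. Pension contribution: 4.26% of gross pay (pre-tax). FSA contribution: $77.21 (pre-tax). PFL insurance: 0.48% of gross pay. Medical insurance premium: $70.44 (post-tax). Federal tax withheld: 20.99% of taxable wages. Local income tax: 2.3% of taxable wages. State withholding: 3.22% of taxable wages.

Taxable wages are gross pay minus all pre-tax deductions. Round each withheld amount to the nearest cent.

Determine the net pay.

Pension contribution: $5,068.49 × 0.0426 = $215.92
FSA contribution: $77.21
Pre-tax total = $215.92 + $77.21 = $293.13
Taxable wages = $5,068.49 − $293.13 = $4,775.36
State withholding: $4,775.36 × 0.0322 = $153.77
Local income tax: $4,775.36 × 0.023 = $109.83
Federal tax withheld: $4,775.36 × 0.2099 = $1,002.35
PFL insurance: $5,068.49 × 0.0048 = $24.33
State disability insurance: $5,068.49 × 0.01 = $50.68
Medical insurance premium: $70.44
Total deductions = $215.92 + $77.21 + $153.77 + $109.83 + $1,002.35 + $24.33 + $50.68 + $70.44 = $1,704.53
Net pay = $5,068.49 − $1,704.53 = $3,363.96

$3,363.96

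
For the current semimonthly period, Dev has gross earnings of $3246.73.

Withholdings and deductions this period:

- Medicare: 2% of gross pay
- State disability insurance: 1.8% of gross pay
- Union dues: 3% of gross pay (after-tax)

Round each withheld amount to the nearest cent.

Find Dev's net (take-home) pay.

State disability insurance: $3246.73 × 0.018 = $58.44
Medicare: $3246.73 × 0.02 = $64.93
Union dues: $3246.73 × 0.03 = $97.40
Total deductions = $58.44 + $64.93 + $97.40 = $220.77
Net pay = $3246.73 − $220.77 = $3025.96

$3025.96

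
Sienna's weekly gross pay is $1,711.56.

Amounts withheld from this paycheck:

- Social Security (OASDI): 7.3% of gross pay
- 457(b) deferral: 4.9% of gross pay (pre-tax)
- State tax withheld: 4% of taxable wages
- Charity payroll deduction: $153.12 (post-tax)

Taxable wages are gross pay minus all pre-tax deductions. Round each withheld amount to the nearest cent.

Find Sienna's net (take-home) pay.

$1,284.52

457(b) deferral: $1,711.56 × 0.049 = $83.87
Taxable wages = $1,711.56 − $83.87 = $1,627.69
State tax withheld: $1,627.69 × 0.04 = $65.11
Social Security (OASDI): $1,711.56 × 0.073 = $124.94
Charity payroll deduction: $153.12
Total deductions = $83.87 + $65.11 + $124.94 + $153.12 = $427.04
Net pay = $1,711.56 − $427.04 = $1,284.52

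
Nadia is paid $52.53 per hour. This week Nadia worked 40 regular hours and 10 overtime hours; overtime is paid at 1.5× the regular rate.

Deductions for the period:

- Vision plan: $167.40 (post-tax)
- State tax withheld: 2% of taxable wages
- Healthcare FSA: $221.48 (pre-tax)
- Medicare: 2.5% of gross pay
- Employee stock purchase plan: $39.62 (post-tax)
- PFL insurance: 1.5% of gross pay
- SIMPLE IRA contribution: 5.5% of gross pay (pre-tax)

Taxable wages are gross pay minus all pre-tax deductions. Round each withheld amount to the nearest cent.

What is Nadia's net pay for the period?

$2,136.00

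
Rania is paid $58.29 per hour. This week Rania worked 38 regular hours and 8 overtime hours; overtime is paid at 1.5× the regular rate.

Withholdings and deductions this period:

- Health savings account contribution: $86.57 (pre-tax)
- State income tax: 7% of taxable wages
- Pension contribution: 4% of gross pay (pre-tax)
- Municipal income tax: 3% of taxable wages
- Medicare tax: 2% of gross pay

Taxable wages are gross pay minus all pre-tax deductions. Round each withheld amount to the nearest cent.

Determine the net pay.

Regular pay: 38 × $58.29 = $2,215.02
Overtime pay: 8 × $58.29 × 1.5 = $699.48
Gross pay = $2,215.02 + $699.48 = $2,914.50
Pension contribution: $2,914.50 × 0.04 = $116.58
Health savings account contribution: $86.57
Pre-tax total = $116.58 + $86.57 = $203.15
Taxable wages = $2,914.50 − $203.15 = $2,711.35
State income tax: $2,711.35 × 0.07 = $189.79
Municipal income tax: $2,711.35 × 0.03 = $81.34
Medicare tax: $2,914.50 × 0.02 = $58.29
Total deductions = $116.58 + $86.57 + $189.79 + $81.34 + $58.29 = $532.57
Net pay = $2,914.50 − $532.57 = $2,381.93

$2,381.93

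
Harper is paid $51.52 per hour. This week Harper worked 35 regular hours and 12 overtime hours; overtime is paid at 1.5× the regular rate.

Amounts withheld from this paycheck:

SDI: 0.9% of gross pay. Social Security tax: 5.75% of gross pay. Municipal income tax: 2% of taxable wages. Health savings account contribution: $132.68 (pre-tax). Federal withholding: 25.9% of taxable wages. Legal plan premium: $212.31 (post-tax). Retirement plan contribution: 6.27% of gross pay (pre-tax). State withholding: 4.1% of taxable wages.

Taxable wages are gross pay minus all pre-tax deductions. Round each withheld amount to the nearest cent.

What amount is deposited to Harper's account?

$1,256.24

Regular pay: 35 × $51.52 = $1,803.20
Overtime pay: 12 × $51.52 × 1.5 = $927.36
Gross pay = $1,803.20 + $927.36 = $2,730.56
Health savings account contribution: $132.68
Retirement plan contribution: $2,730.56 × 0.0627 = $171.21
Pre-tax total = $132.68 + $171.21 = $303.89
Taxable wages = $2,730.56 − $303.89 = $2,426.67
Federal withholding: $2,426.67 × 0.259 = $628.51
Municipal income tax: $2,426.67 × 0.02 = $48.53
State withholding: $2,426.67 × 0.041 = $99.49
SDI: $2,730.56 × 0.009 = $24.58
Social Security tax: $2,730.56 × 0.0575 = $157.01
Legal plan premium: $212.31
Total deductions = $132.68 + $171.21 + $628.51 + $48.53 + $99.49 + $24.58 + $157.01 + $212.31 = $1,474.32
Net pay = $2,730.56 − $1,474.32 = $1,256.24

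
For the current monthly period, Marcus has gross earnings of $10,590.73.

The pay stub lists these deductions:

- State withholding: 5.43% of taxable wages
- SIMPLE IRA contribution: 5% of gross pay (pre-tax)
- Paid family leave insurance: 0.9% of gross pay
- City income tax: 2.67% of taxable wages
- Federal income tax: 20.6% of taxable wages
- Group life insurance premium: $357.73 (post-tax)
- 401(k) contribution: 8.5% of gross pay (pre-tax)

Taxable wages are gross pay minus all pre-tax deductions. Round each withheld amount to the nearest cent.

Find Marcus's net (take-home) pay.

$6,078.73

401(k) contribution: $10,590.73 × 0.085 = $900.21
SIMPLE IRA contribution: $10,590.73 × 0.05 = $529.54
Pre-tax total = $900.21 + $529.54 = $1,429.75
Taxable wages = $10,590.73 − $1,429.75 = $9,160.98
State withholding: $9,160.98 × 0.0543 = $497.44
City income tax: $9,160.98 × 0.0267 = $244.60
Federal income tax: $9,160.98 × 0.206 = $1,887.16
Paid family leave insurance: $10,590.73 × 0.009 = $95.32
Group life insurance premium: $357.73
Total deductions = $900.21 + $529.54 + $497.44 + $244.60 + $1,887.16 + $95.32 + $357.73 = $4,512.00
Net pay = $10,590.73 − $4,512.00 = $6,078.73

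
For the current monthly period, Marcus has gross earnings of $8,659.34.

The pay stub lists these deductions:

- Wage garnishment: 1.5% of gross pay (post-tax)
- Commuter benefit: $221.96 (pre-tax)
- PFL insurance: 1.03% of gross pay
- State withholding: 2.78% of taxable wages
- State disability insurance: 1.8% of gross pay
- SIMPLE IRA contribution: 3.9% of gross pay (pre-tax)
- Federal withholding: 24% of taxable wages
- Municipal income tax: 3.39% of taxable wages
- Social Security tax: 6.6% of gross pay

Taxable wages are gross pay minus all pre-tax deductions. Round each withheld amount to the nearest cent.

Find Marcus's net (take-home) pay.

Commuter benefit: $221.96
SIMPLE IRA contribution: $8,659.34 × 0.039 = $337.71
Pre-tax total = $221.96 + $337.71 = $559.67
Taxable wages = $8,659.34 − $559.67 = $8,099.67
Municipal income tax: $8,099.67 × 0.0339 = $274.58
State withholding: $8,099.67 × 0.0278 = $225.17
Federal withholding: $8,099.67 × 0.24 = $1,943.92
Social Security tax: $8,659.34 × 0.066 = $571.52
PFL insurance: $8,659.34 × 0.0103 = $89.19
State disability insurance: $8,659.34 × 0.018 = $155.87
Wage garnishment: $8,659.34 × 0.015 = $129.89
Total deductions = $221.96 + $337.71 + $274.58 + $225.17 + $1,943.92 + $571.52 + $89.19 + $155.87 + $129.89 = $3,949.81
Net pay = $8,659.34 − $3,949.81 = $4,709.53

$4,709.53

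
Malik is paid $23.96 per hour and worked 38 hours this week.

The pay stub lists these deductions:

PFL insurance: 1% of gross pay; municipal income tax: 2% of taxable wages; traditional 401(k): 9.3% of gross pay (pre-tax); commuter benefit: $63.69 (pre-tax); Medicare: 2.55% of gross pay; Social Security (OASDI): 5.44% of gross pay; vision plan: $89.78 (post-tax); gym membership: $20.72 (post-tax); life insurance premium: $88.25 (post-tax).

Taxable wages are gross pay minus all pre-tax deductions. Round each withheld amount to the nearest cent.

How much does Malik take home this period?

$466.28

Gross pay: 38 × $23.96 = $910.48
Commuter benefit: $63.69
Traditional 401(k): $910.48 × 0.093 = $84.67
Pre-tax total = $63.69 + $84.67 = $148.36
Taxable wages = $910.48 − $148.36 = $762.12
Municipal income tax: $762.12 × 0.02 = $15.24
Medicare: $910.48 × 0.0255 = $23.22
Social Security (OASDI): $910.48 × 0.0544 = $49.53
PFL insurance: $910.48 × 0.01 = $9.10
Vision plan: $89.78
Gym membership: $20.72
Life insurance premium: $88.25
Total deductions = $63.69 + $84.67 + $15.24 + $23.22 + $49.53 + $9.10 + $89.78 + $20.72 + $88.25 = $444.20
Net pay = $910.48 − $444.20 = $466.28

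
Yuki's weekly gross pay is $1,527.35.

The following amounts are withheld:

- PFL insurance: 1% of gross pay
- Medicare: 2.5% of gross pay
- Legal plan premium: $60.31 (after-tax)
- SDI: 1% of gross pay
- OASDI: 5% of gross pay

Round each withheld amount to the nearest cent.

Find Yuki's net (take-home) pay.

Medicare: $1,527.35 × 0.025 = $38.18
SDI: $1,527.35 × 0.01 = $15.27
OASDI: $1,527.35 × 0.05 = $76.37
PFL insurance: $1,527.35 × 0.01 = $15.27
Legal plan premium: $60.31
Total deductions = $38.18 + $15.27 + $76.37 + $15.27 + $60.31 = $205.40
Net pay = $1,527.35 − $205.40 = $1,321.95

$1,321.95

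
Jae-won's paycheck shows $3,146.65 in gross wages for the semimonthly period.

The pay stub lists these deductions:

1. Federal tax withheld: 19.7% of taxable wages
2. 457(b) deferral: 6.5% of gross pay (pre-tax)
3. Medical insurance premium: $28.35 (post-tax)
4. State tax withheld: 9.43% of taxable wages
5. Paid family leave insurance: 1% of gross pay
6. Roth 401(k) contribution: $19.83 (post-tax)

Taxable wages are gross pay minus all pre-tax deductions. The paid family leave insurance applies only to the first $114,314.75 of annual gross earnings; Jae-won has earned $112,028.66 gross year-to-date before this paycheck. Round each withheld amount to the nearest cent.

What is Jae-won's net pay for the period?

457(b) deferral: $3,146.65 × 0.065 = $204.53
Taxable wages = $3,146.65 − $204.53 = $2,942.12
Federal tax withheld: $2,942.12 × 0.197 = $579.60
State tax withheld: $2,942.12 × 0.0943 = $277.44
Paid family leave insurance: only $114,314.75 − $112,028.66 = $2,286.09 of this check is subject → $2,286.09 × 0.01 = $22.86
Medical insurance premium: $28.35
Roth 401(k) contribution: $19.83
Total deductions = $204.53 + $579.60 + $277.44 + $22.86 + $28.35 + $19.83 = $1,132.61
Net pay = $3,146.65 − $1,132.61 = $2,014.04

$2,014.04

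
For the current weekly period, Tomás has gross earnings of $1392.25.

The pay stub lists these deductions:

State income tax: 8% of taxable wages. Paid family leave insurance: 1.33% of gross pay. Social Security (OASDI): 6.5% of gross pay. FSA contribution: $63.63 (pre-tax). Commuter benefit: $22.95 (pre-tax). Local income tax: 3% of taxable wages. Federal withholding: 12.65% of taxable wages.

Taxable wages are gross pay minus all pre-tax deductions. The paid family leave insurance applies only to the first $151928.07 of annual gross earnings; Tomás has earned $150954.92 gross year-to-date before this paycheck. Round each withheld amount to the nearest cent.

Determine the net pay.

$893.44

Commuter benefit: $22.95
FSA contribution: $63.63
Pre-tax total = $22.95 + $63.63 = $86.58
Taxable wages = $1392.25 − $86.58 = $1305.67
Local income tax: $1305.67 × 0.03 = $39.17
State income tax: $1305.67 × 0.08 = $104.45
Federal withholding: $1305.67 × 0.1265 = $165.17
Paid family leave insurance: only $151928.07 − $150954.92 = $973.15 of this check is subject → $973.15 × 0.0133 = $12.94
Social Security (OASDI): $1392.25 × 0.065 = $90.50
Total deductions = $22.95 + $63.63 + $39.17 + $104.45 + $165.17 + $12.94 + $90.50 = $498.81
Net pay = $1392.25 − $498.81 = $893.44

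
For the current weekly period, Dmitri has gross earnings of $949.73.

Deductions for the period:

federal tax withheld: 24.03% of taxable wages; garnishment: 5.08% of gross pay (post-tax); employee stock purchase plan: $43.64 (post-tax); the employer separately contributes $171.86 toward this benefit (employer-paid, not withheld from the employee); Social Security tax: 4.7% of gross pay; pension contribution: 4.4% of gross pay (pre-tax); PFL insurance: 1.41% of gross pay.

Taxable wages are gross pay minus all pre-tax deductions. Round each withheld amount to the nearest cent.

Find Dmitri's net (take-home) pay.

Pension contribution: $949.73 × 0.044 = $41.79
Taxable wages = $949.73 − $41.79 = $907.94
Federal tax withheld: $907.94 × 0.2403 = $218.18
PFL insurance: $949.73 × 0.0141 = $13.39
Social Security tax: $949.73 × 0.047 = $44.64
Employee stock purchase plan: $43.64
Garnishment: $949.73 × 0.0508 = $48.25
(Employer's $171.86 toward employee stock purchase plan is not withheld from the employee.)
Total deductions = $41.79 + $218.18 + $13.39 + $44.64 + $43.64 + $48.25 = $409.89
Net pay = $949.73 − $409.89 = $539.84

$539.84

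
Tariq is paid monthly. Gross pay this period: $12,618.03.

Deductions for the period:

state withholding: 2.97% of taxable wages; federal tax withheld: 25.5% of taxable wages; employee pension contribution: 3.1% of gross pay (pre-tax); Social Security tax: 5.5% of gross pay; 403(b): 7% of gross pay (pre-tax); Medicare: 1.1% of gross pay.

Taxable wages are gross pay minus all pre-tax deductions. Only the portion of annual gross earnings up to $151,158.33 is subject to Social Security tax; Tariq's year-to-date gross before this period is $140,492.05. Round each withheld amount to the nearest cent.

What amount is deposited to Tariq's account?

Employee pension contribution: $12,618.03 × 0.031 = $391.16
403(b): $12,618.03 × 0.07 = $883.26
Pre-tax total = $391.16 + $883.26 = $1,274.42
Taxable wages = $12,618.03 − $1,274.42 = $11,343.61
Federal tax withheld: $11,343.61 × 0.255 = $2,892.62
State withholding: $11,343.61 × 0.0297 = $336.91
Medicare: $12,618.03 × 0.011 = $138.80
Social Security tax: only $151,158.33 − $140,492.05 = $10,666.28 of this check is subject → $10,666.28 × 0.055 = $586.65
Total deductions = $391.16 + $883.26 + $2,892.62 + $336.91 + $138.80 + $586.65 = $5,229.40
Net pay = $12,618.03 − $5,229.40 = $7,388.63

$7,388.63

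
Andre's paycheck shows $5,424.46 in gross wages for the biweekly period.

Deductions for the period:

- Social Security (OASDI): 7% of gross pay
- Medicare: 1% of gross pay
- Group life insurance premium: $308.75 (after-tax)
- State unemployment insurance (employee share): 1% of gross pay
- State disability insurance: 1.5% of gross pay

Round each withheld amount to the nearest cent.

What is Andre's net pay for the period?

Social Security (OASDI): $5,424.46 × 0.07 = $379.71
State disability insurance: $5,424.46 × 0.015 = $81.37
State unemployment insurance (employee share): $5,424.46 × 0.01 = $54.24
Medicare: $5,424.46 × 0.01 = $54.24
Group life insurance premium: $308.75
Total deductions = $379.71 + $81.37 + $54.24 + $54.24 + $308.75 = $878.31
Net pay = $5,424.46 − $878.31 = $4,546.15

$4,546.15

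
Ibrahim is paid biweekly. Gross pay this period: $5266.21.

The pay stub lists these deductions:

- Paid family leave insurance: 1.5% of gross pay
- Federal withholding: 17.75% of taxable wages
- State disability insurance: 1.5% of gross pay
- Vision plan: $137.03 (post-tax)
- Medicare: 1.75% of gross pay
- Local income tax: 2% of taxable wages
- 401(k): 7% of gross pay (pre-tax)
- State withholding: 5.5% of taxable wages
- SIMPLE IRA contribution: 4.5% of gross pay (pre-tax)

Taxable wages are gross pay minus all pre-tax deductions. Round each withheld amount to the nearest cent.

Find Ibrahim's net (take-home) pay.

SIMPLE IRA contribution: $5266.21 × 0.045 = $236.98
401(k): $5266.21 × 0.07 = $368.63
Pre-tax total = $236.98 + $368.63 = $605.61
Taxable wages = $5266.21 − $605.61 = $4660.60
Federal withholding: $4660.60 × 0.1775 = $827.26
State withholding: $4660.60 × 0.055 = $256.33
Local income tax: $4660.60 × 0.02 = $93.21
Paid family leave insurance: $5266.21 × 0.015 = $78.99
State disability insurance: $5266.21 × 0.015 = $78.99
Medicare: $5266.21 × 0.0175 = $92.16
Vision plan: $137.03
Total deductions = $236.98 + $368.63 + $827.26 + $256.33 + $93.21 + $78.99 + $78.99 + $92.16 + $137.03 = $2169.58
Net pay = $5266.21 − $2169.58 = $3096.63

$3096.63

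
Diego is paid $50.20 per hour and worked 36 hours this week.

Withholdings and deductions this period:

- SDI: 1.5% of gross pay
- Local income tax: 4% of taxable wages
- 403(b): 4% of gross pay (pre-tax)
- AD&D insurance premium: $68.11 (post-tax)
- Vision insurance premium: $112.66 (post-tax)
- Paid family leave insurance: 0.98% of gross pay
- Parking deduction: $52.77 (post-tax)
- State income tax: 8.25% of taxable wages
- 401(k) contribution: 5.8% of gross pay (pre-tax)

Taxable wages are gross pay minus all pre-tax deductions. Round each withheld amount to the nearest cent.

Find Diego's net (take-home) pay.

$1,152.05

Gross pay: 36 × $50.20 = $1,807.20
401(k) contribution: $1,807.20 × 0.058 = $104.82
403(b): $1,807.20 × 0.04 = $72.29
Pre-tax total = $104.82 + $72.29 = $177.11
Taxable wages = $1,807.20 − $177.11 = $1,630.09
Local income tax: $1,630.09 × 0.04 = $65.20
State income tax: $1,630.09 × 0.0825 = $134.48
Paid family leave insurance: $1,807.20 × 0.0098 = $17.71
SDI: $1,807.20 × 0.015 = $27.11
Parking deduction: $52.77
Vision insurance premium: $112.66
AD&D insurance premium: $68.11
Total deductions = $104.82 + $72.29 + $65.20 + $134.48 + $17.71 + $27.11 + $52.77 + $112.66 + $68.11 = $655.15
Net pay = $1,807.20 − $655.15 = $1,152.05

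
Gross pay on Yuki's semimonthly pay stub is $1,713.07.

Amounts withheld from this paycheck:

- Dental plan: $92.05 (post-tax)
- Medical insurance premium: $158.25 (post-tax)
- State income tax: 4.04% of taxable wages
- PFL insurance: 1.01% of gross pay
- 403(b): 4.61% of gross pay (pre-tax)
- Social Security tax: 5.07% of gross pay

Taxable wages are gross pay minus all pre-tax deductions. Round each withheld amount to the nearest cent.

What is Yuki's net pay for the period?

$1,213.63

403(b): $1,713.07 × 0.0461 = $78.97
Taxable wages = $1,713.07 − $78.97 = $1,634.10
State income tax: $1,634.10 × 0.0404 = $66.02
PFL insurance: $1,713.07 × 0.0101 = $17.30
Social Security tax: $1,713.07 × 0.0507 = $86.85
Dental plan: $92.05
Medical insurance premium: $158.25
Total deductions = $78.97 + $66.02 + $17.30 + $86.85 + $92.05 + $158.25 = $499.44
Net pay = $1,713.07 − $499.44 = $1,213.63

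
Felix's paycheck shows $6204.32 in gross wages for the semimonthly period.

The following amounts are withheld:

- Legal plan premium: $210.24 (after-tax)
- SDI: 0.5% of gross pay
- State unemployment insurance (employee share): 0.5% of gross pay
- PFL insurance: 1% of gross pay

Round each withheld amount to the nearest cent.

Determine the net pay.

SDI: $6204.32 × 0.005 = $31.02
State unemployment insurance (employee share): $6204.32 × 0.005 = $31.02
PFL insurance: $6204.32 × 0.01 = $62.04
Legal plan premium: $210.24
Total deductions = $31.02 + $31.02 + $62.04 + $210.24 = $334.32
Net pay = $6204.32 − $334.32 = $5870.00

$5870.00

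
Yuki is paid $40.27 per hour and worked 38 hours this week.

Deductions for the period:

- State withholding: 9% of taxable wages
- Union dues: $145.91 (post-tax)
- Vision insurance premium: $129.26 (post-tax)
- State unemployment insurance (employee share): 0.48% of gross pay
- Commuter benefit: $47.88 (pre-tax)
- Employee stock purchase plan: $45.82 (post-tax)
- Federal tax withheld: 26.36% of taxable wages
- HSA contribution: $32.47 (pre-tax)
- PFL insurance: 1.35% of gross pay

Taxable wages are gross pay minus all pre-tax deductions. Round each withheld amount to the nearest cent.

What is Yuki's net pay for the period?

Gross pay: 38 × $40.27 = $1,530.26
Commuter benefit: $47.88
HSA contribution: $32.47
Pre-tax total = $47.88 + $32.47 = $80.35
Taxable wages = $1,530.26 − $80.35 = $1,449.91
State withholding: $1,449.91 × 0.09 = $130.49
Federal tax withheld: $1,449.91 × 0.2636 = $382.20
State unemployment insurance (employee share): $1,530.26 × 0.0048 = $7.35
PFL insurance: $1,530.26 × 0.0135 = $20.66
Vision insurance premium: $129.26
Employee stock purchase plan: $45.82
Union dues: $145.91
Total deductions = $47.88 + $32.47 + $130.49 + $382.20 + $7.35 + $20.66 + $129.26 + $45.82 + $145.91 = $942.04
Net pay = $1,530.26 − $942.04 = $588.22

$588.22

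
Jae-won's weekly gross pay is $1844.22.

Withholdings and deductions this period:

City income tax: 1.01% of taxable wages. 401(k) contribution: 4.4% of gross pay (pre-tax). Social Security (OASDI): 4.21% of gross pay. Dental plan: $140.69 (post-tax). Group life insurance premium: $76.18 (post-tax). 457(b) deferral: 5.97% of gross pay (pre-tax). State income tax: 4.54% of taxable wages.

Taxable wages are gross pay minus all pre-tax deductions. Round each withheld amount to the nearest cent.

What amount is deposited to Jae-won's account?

457(b) deferral: $1844.22 × 0.0597 = $110.10
401(k) contribution: $1844.22 × 0.044 = $81.15
Pre-tax total = $110.10 + $81.15 = $191.25
Taxable wages = $1844.22 − $191.25 = $1652.97
City income tax: $1652.97 × 0.0101 = $16.69
State income tax: $1652.97 × 0.0454 = $75.04
Social Security (OASDI): $1844.22 × 0.0421 = $77.64
Group life insurance premium: $76.18
Dental plan: $140.69
Total deductions = $110.10 + $81.15 + $16.69 + $75.04 + $77.64 + $76.18 + $140.69 = $577.49
Net pay = $1844.22 − $577.49 = $1266.73

$1266.73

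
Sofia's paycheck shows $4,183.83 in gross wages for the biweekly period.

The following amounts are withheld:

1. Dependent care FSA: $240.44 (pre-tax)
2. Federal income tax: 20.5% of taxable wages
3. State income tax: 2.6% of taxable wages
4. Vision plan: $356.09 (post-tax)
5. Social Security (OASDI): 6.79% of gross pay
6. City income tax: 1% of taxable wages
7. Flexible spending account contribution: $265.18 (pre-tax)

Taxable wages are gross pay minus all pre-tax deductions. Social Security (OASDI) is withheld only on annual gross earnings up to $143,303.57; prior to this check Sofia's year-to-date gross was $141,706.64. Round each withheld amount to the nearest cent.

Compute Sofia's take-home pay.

$2,327.25

Flexible spending account contribution: $265.18
Dependent care FSA: $240.44
Pre-tax total = $265.18 + $240.44 = $505.62
Taxable wages = $4,183.83 − $505.62 = $3,678.21
City income tax: $3,678.21 × 0.01 = $36.78
State income tax: $3,678.21 × 0.026 = $95.63
Federal income tax: $3,678.21 × 0.205 = $754.03
Social Security (OASDI): only $143,303.57 − $141,706.64 = $1,596.93 of this check is subject → $1,596.93 × 0.0679 = $108.43
Vision plan: $356.09
Total deductions = $265.18 + $240.44 + $36.78 + $95.63 + $754.03 + $108.43 + $356.09 = $1,856.58
Net pay = $4,183.83 − $1,856.58 = $2,327.25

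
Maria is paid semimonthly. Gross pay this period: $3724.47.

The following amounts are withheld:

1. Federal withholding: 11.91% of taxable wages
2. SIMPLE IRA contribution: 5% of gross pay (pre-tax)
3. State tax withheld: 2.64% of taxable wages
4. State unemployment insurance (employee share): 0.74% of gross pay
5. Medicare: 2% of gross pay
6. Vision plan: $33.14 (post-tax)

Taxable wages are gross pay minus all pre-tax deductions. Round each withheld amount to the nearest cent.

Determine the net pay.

$2888.24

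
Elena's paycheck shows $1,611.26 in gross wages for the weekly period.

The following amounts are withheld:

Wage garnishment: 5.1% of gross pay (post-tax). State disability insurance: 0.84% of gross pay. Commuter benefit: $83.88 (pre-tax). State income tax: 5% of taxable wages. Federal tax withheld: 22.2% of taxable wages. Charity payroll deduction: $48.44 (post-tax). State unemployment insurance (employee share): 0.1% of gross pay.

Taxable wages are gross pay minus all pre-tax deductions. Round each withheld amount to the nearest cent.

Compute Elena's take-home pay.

$966.18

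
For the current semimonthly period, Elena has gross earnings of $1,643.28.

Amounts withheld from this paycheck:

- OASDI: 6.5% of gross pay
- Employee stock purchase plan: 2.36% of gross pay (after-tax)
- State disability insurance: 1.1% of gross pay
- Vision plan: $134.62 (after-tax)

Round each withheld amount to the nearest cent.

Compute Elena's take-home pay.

$1,344.99

OASDI: $1,643.28 × 0.065 = $106.81
State disability insurance: $1,643.28 × 0.011 = $18.08
Vision plan: $134.62
Employee stock purchase plan: $1,643.28 × 0.0236 = $38.78
Total deductions = $106.81 + $18.08 + $134.62 + $38.78 = $298.29
Net pay = $1,643.28 − $298.29 = $1,344.99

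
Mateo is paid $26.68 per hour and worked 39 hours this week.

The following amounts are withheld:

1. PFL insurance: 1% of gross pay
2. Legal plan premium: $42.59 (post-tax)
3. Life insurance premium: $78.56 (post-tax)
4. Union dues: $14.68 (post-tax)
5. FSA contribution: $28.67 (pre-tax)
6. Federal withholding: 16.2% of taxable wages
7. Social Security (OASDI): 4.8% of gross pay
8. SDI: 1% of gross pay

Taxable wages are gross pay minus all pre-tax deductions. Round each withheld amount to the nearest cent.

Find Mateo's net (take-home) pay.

Gross pay: 39 × $26.68 = $1,040.52
FSA contribution: $28.67
Taxable wages = $1,040.52 − $28.67 = $1,011.85
Federal withholding: $1,011.85 × 0.162 = $163.92
Social Security (OASDI): $1,040.52 × 0.048 = $49.94
PFL insurance: $1,040.52 × 0.01 = $10.41
SDI: $1,040.52 × 0.01 = $10.41
Union dues: $14.68
Life insurance premium: $78.56
Legal plan premium: $42.59
Total deductions = $28.67 + $163.92 + $49.94 + $10.41 + $10.41 + $14.68 + $78.56 + $42.59 = $399.18
Net pay = $1,040.52 − $399.18 = $641.34

$641.34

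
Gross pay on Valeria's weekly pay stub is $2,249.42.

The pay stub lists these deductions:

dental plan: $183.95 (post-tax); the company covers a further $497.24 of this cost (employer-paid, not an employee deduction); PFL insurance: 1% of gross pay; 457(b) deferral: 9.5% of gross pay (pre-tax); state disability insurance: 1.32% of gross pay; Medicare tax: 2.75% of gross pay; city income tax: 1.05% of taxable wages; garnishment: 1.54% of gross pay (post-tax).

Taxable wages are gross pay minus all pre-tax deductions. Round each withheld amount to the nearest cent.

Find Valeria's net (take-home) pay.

457(b) deferral: $2,249.42 × 0.095 = $213.69
Taxable wages = $2,249.42 − $213.69 = $2,035.73
City income tax: $2,035.73 × 0.0105 = $21.38
Medicare tax: $2,249.42 × 0.0275 = $61.86
State disability insurance: $2,249.42 × 0.0132 = $29.69
PFL insurance: $2,249.42 × 0.01 = $22.49
Dental plan: $183.95
Garnishment: $2,249.42 × 0.0154 = $34.64
(Employer's $497.24 toward dental plan is not withheld from the employee.)
Total deductions = $213.69 + $21.38 + $61.86 + $29.69 + $22.49 + $183.95 + $34.64 = $567.70
Net pay = $2,249.42 − $567.70 = $1,681.72

$1,681.72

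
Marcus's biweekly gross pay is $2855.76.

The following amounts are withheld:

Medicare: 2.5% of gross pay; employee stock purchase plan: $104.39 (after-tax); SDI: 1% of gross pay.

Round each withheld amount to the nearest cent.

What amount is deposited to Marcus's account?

$2651.42

SDI: $2855.76 × 0.01 = $28.56
Medicare: $2855.76 × 0.025 = $71.39
Employee stock purchase plan: $104.39
Total deductions = $28.56 + $71.39 + $104.39 = $204.34
Net pay = $2855.76 − $204.34 = $2651.42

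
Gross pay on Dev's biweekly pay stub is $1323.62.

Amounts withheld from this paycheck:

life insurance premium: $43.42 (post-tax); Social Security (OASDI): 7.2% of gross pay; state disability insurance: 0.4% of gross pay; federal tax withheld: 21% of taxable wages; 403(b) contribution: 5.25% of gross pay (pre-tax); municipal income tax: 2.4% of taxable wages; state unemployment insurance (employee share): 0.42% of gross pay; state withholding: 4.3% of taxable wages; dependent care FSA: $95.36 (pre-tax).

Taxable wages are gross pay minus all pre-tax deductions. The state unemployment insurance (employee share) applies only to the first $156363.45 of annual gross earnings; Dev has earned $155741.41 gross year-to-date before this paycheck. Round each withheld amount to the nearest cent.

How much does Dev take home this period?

$691.17

403(b) contribution: $1323.62 × 0.0525 = $69.49
Dependent care FSA: $95.36
Pre-tax total = $69.49 + $95.36 = $164.85
Taxable wages = $1323.62 − $164.85 = $1158.77
Federal tax withheld: $1158.77 × 0.21 = $243.34
State withholding: $1158.77 × 0.043 = $49.83
Municipal income tax: $1158.77 × 0.024 = $27.81
Social Security (OASDI): $1323.62 × 0.072 = $95.30
State unemployment insurance (employee share): only $156363.45 − $155741.41 = $622.04 of this check is subject → $622.04 × 0.0042 = $2.61
State disability insurance: $1323.62 × 0.004 = $5.29
Life insurance premium: $43.42
Total deductions = $69.49 + $95.36 + $243.34 + $49.83 + $27.81 + $95.30 + $2.61 + $5.29 + $43.42 = $632.45
Net pay = $1323.62 − $632.45 = $691.17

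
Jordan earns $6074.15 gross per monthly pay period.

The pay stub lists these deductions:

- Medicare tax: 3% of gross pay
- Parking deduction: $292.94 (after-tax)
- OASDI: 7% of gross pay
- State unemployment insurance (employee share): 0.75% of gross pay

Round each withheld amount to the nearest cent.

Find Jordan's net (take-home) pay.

OASDI: $6074.15 × 0.07 = $425.19
State unemployment insurance (employee share): $6074.15 × 0.0075 = $45.56
Medicare tax: $6074.15 × 0.03 = $182.22
Parking deduction: $292.94
Total deductions = $425.19 + $45.56 + $182.22 + $292.94 = $945.91
Net pay = $6074.15 − $945.91 = $5128.24

$5128.24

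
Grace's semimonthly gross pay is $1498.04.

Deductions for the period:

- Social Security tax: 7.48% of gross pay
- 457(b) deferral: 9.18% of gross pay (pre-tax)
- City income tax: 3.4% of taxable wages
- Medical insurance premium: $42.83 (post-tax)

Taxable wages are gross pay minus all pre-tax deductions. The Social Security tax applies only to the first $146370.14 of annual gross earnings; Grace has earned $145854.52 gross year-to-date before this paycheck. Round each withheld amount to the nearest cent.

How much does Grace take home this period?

457(b) deferral: $1498.04 × 0.0918 = $137.52
Taxable wages = $1498.04 − $137.52 = $1360.52
City income tax: $1360.52 × 0.034 = $46.26
Social Security tax: only $146370.14 − $145854.52 = $515.62 of this check is subject → $515.62 × 0.0748 = $38.57
Medical insurance premium: $42.83
Total deductions = $137.52 + $46.26 + $38.57 + $42.83 = $265.18
Net pay = $1498.04 − $265.18 = $1232.86

$1232.86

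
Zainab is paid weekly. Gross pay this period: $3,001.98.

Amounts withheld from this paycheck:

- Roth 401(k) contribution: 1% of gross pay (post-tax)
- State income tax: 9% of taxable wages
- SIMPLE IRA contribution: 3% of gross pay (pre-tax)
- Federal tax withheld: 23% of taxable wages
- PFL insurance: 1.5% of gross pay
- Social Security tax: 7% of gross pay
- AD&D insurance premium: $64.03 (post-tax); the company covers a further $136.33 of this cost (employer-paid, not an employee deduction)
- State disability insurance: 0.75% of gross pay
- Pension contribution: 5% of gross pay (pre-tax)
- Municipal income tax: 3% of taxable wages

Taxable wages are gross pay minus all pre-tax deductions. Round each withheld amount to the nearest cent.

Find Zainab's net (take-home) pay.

SIMPLE IRA contribution: $3,001.98 × 0.03 = $90.06
Pension contribution: $3,001.98 × 0.05 = $150.10
Pre-tax total = $90.06 + $150.10 = $240.16
Taxable wages = $3,001.98 − $240.16 = $2,761.82
Federal tax withheld: $2,761.82 × 0.23 = $635.22
State income tax: $2,761.82 × 0.09 = $248.56
Municipal income tax: $2,761.82 × 0.03 = $82.85
Social Security tax: $3,001.98 × 0.07 = $210.14
State disability insurance: $3,001.98 × 0.0075 = $22.51
PFL insurance: $3,001.98 × 0.015 = $45.03
Roth 401(k) contribution: $3,001.98 × 0.01 = $30.02
AD&D insurance premium: $64.03
(Employer's $136.33 toward AD&D insurance premium is not withheld from the employee.)
Total deductions = $90.06 + $150.10 + $635.22 + $248.56 + $82.85 + $210.14 + $22.51 + $45.03 + $30.02 + $64.03 = $1,578.52
Net pay = $3,001.98 − $1,578.52 = $1,423.46

$1,423.46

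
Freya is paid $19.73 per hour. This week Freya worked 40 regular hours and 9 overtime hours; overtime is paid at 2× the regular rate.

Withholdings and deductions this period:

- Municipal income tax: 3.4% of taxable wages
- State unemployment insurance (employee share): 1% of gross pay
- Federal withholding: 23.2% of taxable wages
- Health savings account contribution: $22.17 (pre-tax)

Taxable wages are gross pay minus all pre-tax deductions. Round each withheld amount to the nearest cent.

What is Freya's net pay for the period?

Regular pay: 40 × $19.73 = $789.20
Overtime pay: 9 × $19.73 × 2 = $355.14
Gross pay = $789.20 + $355.14 = $1144.34
Health savings account contribution: $22.17
Taxable wages = $1144.34 − $22.17 = $1122.17
Federal withholding: $1122.17 × 0.232 = $260.34
Municipal income tax: $1122.17 × 0.034 = $38.15
State unemployment insurance (employee share): $1144.34 × 0.01 = $11.44
Total deductions = $22.17 + $260.34 + $38.15 + $11.44 = $332.10
Net pay = $1144.34 − $332.10 = $812.24

$812.24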